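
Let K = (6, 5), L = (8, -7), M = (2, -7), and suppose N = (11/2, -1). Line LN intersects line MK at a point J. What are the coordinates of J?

(14/3, 1)

Barycentric coordinates of N with respect to KLM: (1/2, 1/4, 1/4).
On side MK the L-coordinate is zero; dropping N's L-weight 1/4 and renormalizing the remaining 1/4 : 1/2 gives weights 1/3, 2/3 on M, K.
J = (1/3)·(2, -7) + (2/3)·(6, 5) = (14/3, 1).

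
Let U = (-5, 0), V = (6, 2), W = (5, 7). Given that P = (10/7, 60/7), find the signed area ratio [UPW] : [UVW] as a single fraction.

-5/7

[UVW] = ½·((-5)·(2−7) + 6·(7−0) + 5·(0−2)) = ½·(25 + 42 − 10) = 57/2.
[UPW] = ½·((-5)·(60/7−7) + (10/7)·(7−0) + 5·(0−(60/7))) = ½·(-55/7 + 10 − 300/7) = -285/14, so the ratio is (-285/14)/(57/2) = -5/7.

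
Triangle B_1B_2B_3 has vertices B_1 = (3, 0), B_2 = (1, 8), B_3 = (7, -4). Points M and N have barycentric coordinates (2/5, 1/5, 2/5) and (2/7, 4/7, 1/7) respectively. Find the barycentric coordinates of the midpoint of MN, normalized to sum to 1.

Since both coordinate triples sum to 1, the midpoint's barycentrics are the componentwise average.
(2/5+2/7)/2 = 12/35; similarly 27/70 and 19/70.

(12/35, 27/70, 19/70)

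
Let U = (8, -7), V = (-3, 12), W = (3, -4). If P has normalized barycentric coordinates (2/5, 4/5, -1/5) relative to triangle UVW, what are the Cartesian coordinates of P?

(1/5, 38/5)

P = (2/5)·U + (4/5)·V + (-1/5)·W.
x-coordinate: (2/5)·8 + (4/5)·(-3) + (-1/5)·3 = 1/5.
y-coordinate: (2/5)·(-7) + (4/5)·12 + (-1/5)·(-4) = 38/5.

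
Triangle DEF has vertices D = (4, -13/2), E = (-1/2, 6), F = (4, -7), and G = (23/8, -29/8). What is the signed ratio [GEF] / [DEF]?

1/4

[DEF] = ½·(4·(6−(-7)) + (-1/2)·(-7−(-13/2)) + 4·(-13/2−6)) = ½·(52 + 1/4 − 50) = 9/8.
[GEF] = ½·((23/8)·(6−(-7)) + (-1/2)·(-7−(-29/8)) + 4·(-29/8−6)) = ½·(299/8 + 27/16 − 77/2) = 9/32, so the ratio is (9/32)/(9/8) = 1/4.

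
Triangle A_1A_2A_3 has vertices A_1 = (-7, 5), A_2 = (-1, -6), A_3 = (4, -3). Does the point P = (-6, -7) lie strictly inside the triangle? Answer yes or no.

no

Barycentric coordinates of P: (10/73, 124/73, -61/73).
The three coordinates are positive, positive, negative; a point is interior exactly when all three are positive.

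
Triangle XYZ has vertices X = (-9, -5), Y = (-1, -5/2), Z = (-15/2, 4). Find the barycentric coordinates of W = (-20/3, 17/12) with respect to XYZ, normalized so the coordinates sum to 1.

Signed area of the reference triangle: [XYZ] = ½·((-9)·(-5/2−4) + (-1)·(4−(-5)) + (-15/2)·(-5−(-5/2))) = ½·(117/2 − 9 + 75/4) = 273/8.
[WYZ] = ½·((-20/3)·(-5/2−4) + (-1)·(4−(17/12)) + (-15/2)·(17/12−(-5/2))) = ½·(130/3 − 31/12 − 235/8) = 91/16, so the X-coordinate is (91/16)/(273/8) = 1/6.
[XWZ] = ½·((-9)·(17/12−4) + (-20/3)·(4−(-5)) + (-15/2)·(-5−(17/12))) = ½·(93/4 − 60 + 385/8) = 91/16, so the Y-coordinate is 1/6.
[XYW] = ½·((-9)·(-5/2−(17/12)) + (-1)·(17/12−(-5)) + (-20/3)·(-5−(-5/2))) = ½·(141/4 − 77/12 + 50/3) = 91/4, so the Z-coordinate is 2/3.

(1/6, 1/6, 2/3)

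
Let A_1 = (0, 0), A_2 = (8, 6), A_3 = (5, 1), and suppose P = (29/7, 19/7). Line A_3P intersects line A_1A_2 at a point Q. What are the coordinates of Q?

(4, 3)

Barycentric coordinates of P with respect to A_1A_2A_3: (3/7, 3/7, 1/7).
On side A_1A_2 the A_3-coordinate is zero; dropping P's A_3-weight 1/7 and renormalizing the remaining 3/7 : 3/7 gives weights 1/2, 1/2 on A_1, A_2.
Q = (1/2)·(0, 0) + (1/2)·(8, 6) = (4, 3).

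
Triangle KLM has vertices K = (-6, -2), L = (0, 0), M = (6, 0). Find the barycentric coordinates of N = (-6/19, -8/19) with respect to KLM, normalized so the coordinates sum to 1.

(4/19, 12/19, 3/19)

Signed area of the reference triangle: [KLM] = ½·((-6)·(0−0) + 0·(0−(-2)) + 6·(-2−0)) = ½·(0 + 0 − 12) = -6.
[NLM] = ½·((-6/19)·(0−0) + 0·(0−(-8/19)) + 6·(-8/19−0)) = ½·(0 + 0 − 48/19) = -24/19, so the K-coordinate is (-24/19)/(-6) = 4/19.
[KNM] = ½·((-6)·(-8/19−0) + (-6/19)·(0−(-2)) + 6·(-2−(-8/19))) = ½·(48/19 − 12/19 − 180/19) = -72/19, so the L-coordinate is 12/19.
[KLN] = ½·((-6)·(0−(-8/19)) + 0·(-8/19−(-2)) + (-6/19)·(-2−0)) = ½·(-48/19 + 0 + 12/19) = -18/19, so the M-coordinate is 3/19.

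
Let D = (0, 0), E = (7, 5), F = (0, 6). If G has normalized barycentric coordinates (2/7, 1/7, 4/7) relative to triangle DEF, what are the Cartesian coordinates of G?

G = (2/7)·D + (1/7)·E + (4/7)·F.
x-coordinate: (2/7)·0 + (1/7)·7 + (4/7)·0 = 1.
y-coordinate: (2/7)·0 + (1/7)·5 + (4/7)·6 = 29/7.

(1, 29/7)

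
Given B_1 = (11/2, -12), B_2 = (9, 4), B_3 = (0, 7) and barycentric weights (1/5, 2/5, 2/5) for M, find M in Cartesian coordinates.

(47/10, 2)

M = (1/5)·B_1 + (2/5)·B_2 + (2/5)·B_3.
x-coordinate: (1/5)·(11/2) + (2/5)·9 + (2/5)·0 = 47/10.
y-coordinate: (1/5)·(-12) + (2/5)·4 + (2/5)·7 = 2.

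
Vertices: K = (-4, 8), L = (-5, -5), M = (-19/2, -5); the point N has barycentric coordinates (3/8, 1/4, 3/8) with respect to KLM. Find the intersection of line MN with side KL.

(-22/5, 14/5)

Line MN meets KL where the M-coordinate vanishes; zeroing N's M-weight and renormalizing leaves K, L-weights 3/8 : 1/4 → (3/5, 2/5).
So J = (3/5)·K + (2/5)·L = (-22/5, 14/5).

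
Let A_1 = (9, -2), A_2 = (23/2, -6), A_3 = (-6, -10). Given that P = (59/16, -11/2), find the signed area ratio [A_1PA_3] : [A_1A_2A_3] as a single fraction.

1/8

[A_1A_2A_3] = ½·(9·(-6−(-10)) + (23/2)·(-10−(-2)) + (-6)·(-2−(-6))) = ½·(36 − 92 − 24) = -40.
[A_1PA_3] = ½·(9·(-11/2−(-10)) + (59/16)·(-10−(-2)) + (-6)·(-2−(-11/2))) = ½·(81/2 − 59/2 − 21) = -5, so the ratio is (-5)/(-40) = 1/8.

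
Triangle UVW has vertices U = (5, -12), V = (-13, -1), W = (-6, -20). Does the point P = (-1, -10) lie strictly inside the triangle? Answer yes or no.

yes

Barycentric coordinates of P: (33/53, 14/53, 6/53).
The three coordinates are positive, positive, positive; a point is interior exactly when all three are positive.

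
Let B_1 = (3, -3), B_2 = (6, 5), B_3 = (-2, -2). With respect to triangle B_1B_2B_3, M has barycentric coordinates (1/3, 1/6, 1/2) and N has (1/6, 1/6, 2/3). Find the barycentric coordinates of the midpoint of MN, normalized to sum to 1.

Since both coordinate triples sum to 1, the midpoint's barycentrics are the componentwise average.
(1/3+1/6)/2 = 1/4; similarly 1/6 and 7/12.

(1/4, 1/6, 7/12)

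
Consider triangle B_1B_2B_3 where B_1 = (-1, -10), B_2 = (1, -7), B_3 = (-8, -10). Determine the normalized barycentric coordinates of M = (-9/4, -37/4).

(1/2, 1/4, 1/4)

Signed area of the reference triangle: [B_1B_2B_3] = ½·((-1)·(-7−(-10)) + 1·(-10−(-10)) + (-8)·(-10−(-7))) = ½·(-3 + 0 + 24) = 21/2.
[MB_2B_3] = ½·((-9/4)·(-7−(-10)) + 1·(-10−(-37/4)) + (-8)·(-37/4−(-7))) = ½·(-27/4 − 3/4 + 18) = 21/4, so the B_1-coordinate is (21/4)/(21/2) = 1/2.
[B_1MB_3] = ½·((-1)·(-37/4−(-10)) + (-9/4)·(-10−(-10)) + (-8)·(-10−(-37/4))) = ½·(-3/4 + 0 + 6) = 21/8, so the B_2-coordinate is 1/4.
[B_1B_2M] = ½·((-1)·(-7−(-37/4)) + 1·(-37/4−(-10)) + (-9/4)·(-10−(-7))) = ½·(-9/4 + 3/4 + 27/4) = 21/8, so the B_3-coordinate is 1/4.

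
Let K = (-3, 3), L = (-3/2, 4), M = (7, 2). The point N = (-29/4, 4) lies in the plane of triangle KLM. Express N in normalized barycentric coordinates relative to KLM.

(1, 1/2, -1/2)

Signed area of the reference triangle: [KLM] = ½·((-3)·(4−2) + (-3/2)·(2−3) + 7·(3−4)) = ½·(-6 + 3/2 − 7) = -23/4.
[NLM] = ½·((-29/4)·(4−2) + (-3/2)·(2−4) + 7·(4−4)) = ½·(-29/2 + 3 + 0) = -23/4, so the K-coordinate is (-23/4)/(-23/4) = 1.
[KNM] = ½·((-3)·(4−2) + (-29/4)·(2−3) + 7·(3−4)) = ½·(-6 + 29/4 − 7) = -23/8, so the L-coordinate is 1/2.
[KLN] = ½·((-3)·(4−4) + (-3/2)·(4−3) + (-29/4)·(3−4)) = ½·(0 − 3/2 + 29/4) = 23/8, so the M-coordinate is -1/2.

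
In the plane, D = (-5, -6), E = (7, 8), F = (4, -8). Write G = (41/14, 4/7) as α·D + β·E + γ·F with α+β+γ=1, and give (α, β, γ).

(2/7, 1/2, 3/14)

Signed area of the reference triangle: [DEF] = ½·((-5)·(8−(-8)) + 7·(-8−(-6)) + 4·(-6−8)) = ½·(-80 − 14 − 56) = -75.
[GEF] = ½·((41/14)·(8−(-8)) + 7·(-8−(4/7)) + 4·(4/7−8)) = ½·(328/7 − 60 − 208/7) = -150/7, so the D-coordinate is (-150/7)/(-75) = 2/7.
[DGF] = ½·((-5)·(4/7−(-8)) + (41/14)·(-8−(-6)) + 4·(-6−(4/7))) = ½·(-300/7 − 41/7 − 184/7) = -75/2, so the E-coordinate is 1/2.
[DEG] = ½·((-5)·(8−(4/7)) + 7·(4/7−(-6)) + (41/14)·(-6−8)) = ½·(-260/7 + 46 − 41) = -225/14, so the F-coordinate is 3/14.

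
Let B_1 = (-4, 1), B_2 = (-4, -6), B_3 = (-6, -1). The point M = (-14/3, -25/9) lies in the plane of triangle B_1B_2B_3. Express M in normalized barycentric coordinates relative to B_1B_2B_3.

Signed area of the reference triangle: [B_1B_2B_3] = ½·((-4)·(-6−(-1)) + (-4)·(-1−1) + (-6)·(1−(-6))) = ½·(20 + 8 − 42) = -7.
[MB_2B_3] = ½·((-14/3)·(-6−(-1)) + (-4)·(-1−(-25/9)) + (-6)·(-25/9−(-6))) = ½·(70/3 − 64/9 − 58/3) = -14/9, so the B_1-coordinate is (-14/9)/(-7) = 2/9.
[B_1MB_3] = ½·((-4)·(-25/9−(-1)) + (-14/3)·(-1−1) + (-6)·(1−(-25/9))) = ½·(64/9 + 28/3 − 68/3) = -28/9, so the B_2-coordinate is 4/9.
[B_1B_2M] = ½·((-4)·(-6−(-25/9)) + (-4)·(-25/9−1) + (-14/3)·(1−(-6))) = ½·(116/9 + 136/9 − 98/3) = -7/3, so the B_3-coordinate is 1/3.

(2/9, 4/9, 1/3)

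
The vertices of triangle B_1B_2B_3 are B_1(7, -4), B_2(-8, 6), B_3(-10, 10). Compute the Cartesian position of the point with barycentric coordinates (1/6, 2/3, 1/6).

(-35/6, 5)

M = (1/6)·B_1 + (2/3)·B_2 + (1/6)·B_3.
x-coordinate: (1/6)·7 + (2/3)·(-8) + (1/6)·(-10) = -35/6.
y-coordinate: (1/6)·(-4) + (2/3)·6 + (1/6)·10 = 5.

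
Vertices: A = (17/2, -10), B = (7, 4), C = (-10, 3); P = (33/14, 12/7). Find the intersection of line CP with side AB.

Barycentric coordinates of P with respect to ABC: (1/7, 4/7, 2/7).
On side AB the C-coordinate is zero; dropping P's C-weight 2/7 and renormalizing the remaining 1/7 : 4/7 gives weights 1/5, 4/5 on A, B.
Q = (1/5)·(17/2, -10) + (4/5)·(7, 4) = (73/10, 6/5).

(73/10, 6/5)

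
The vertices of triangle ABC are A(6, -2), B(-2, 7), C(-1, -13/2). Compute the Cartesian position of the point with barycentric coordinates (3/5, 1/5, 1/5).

(3, -11/10)

P = (3/5)·A + (1/5)·B + (1/5)·C.
x-coordinate: (3/5)·6 + (1/5)·(-2) + (1/5)·(-1) = 3.
y-coordinate: (3/5)·(-2) + (1/5)·7 + (1/5)·(-13/2) = -11/10.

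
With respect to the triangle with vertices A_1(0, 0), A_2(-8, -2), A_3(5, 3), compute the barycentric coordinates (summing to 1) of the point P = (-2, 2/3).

(-1/3, 2/3, 2/3)

Signed area of the reference triangle: [A_1A_2A_3] = ½·(0·(-2−3) + (-8)·(3−0) + 5·(0−(-2))) = ½·(0 − 24 + 10) = -7.
[PA_2A_3] = ½·((-2)·(-2−3) + (-8)·(3−(2/3)) + 5·(2/3−(-2))) = ½·(10 − 56/3 + 40/3) = 7/3, so the A_1-coordinate is (7/3)/(-7) = -1/3.
[A_1PA_3] = ½·(0·(2/3−3) + (-2)·(3−0) + 5·(0−(2/3))) = ½·(0 − 6 − 10/3) = -14/3, so the A_2-coordinate is 2/3.
[A_1A_2P] = ½·(0·(-2−(2/3)) + (-8)·(2/3−0) + (-2)·(0−(-2))) = ½·(0 − 16/3 − 4) = -14/3, so the A_3-coordinate is 2/3.
Check: -1/3 + 2/3 + 2/3 = 1.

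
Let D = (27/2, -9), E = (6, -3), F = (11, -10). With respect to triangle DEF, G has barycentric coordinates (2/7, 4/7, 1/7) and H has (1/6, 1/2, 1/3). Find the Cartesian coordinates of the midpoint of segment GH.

Barycentric coordinates of the midpoint are the average: (19/84, 15/28, 5/21).
Converting: (19/84)·D + (15/28)·E + (5/21)·F = (1493/168, -253/42).

(1493/168, -253/42)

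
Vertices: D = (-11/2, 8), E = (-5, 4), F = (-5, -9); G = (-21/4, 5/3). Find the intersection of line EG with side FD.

Barycentric coordinates of G with respect to DEF: (1/2, 1/6, 1/3).
On side FD the E-coordinate is zero; dropping G's E-weight 1/6 and renormalizing the remaining 1/3 : 1/2 gives weights 2/5, 3/5 on F, D.
H = (2/5)·(-5, -9) + (3/5)·(-11/2, 8) = (-53/10, 6/5).

(-53/10, 6/5)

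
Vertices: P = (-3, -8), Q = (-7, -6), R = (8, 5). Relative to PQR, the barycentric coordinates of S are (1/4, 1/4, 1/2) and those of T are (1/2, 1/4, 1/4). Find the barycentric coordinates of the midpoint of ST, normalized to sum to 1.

Since both coordinate triples sum to 1, the midpoint's barycentrics are the componentwise average.
(1/4+1/2)/2 = 3/8; similarly 1/4 and 3/8.

(3/8, 1/4, 3/8)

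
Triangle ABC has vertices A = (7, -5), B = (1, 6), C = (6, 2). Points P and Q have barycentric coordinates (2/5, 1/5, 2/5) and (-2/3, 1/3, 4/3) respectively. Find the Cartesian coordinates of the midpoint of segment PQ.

(68/15, 4)

Barycentric coordinates of the midpoint are the average: (-2/15, 4/15, 13/15).
Converting: (-2/15)·A + (4/15)·B + (13/15)·C = (68/15, 4).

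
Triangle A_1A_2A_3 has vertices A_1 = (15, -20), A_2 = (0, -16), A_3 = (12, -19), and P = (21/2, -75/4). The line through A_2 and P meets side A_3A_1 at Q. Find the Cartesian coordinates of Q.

(14, -59/3)

Barycentric coordinates of P with respect to A_1A_2A_3: (1/2, 1/4, 1/4).
On side A_3A_1 the A_2-coordinate is zero; dropping P's A_2-weight 1/4 and renormalizing the remaining 1/4 : 1/2 gives weights 1/3, 2/3 on A_3, A_1.
Q = (1/3)·(12, -19) + (2/3)·(15, -20) = (14, -59/3).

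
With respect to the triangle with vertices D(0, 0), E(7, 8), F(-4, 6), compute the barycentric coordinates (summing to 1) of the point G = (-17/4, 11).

Signed area of the reference triangle: [DEF] = ½·(0·(8−6) + 7·(6−0) + (-4)·(0−8)) = ½·(0 + 42 + 32) = 37.
[GEF] = ½·((-17/4)·(8−6) + 7·(6−11) + (-4)·(11−8)) = ½·(-17/2 − 35 − 12) = -111/4, so the D-coordinate is (-111/4)/37 = -3/4.
[DGF] = ½·(0·(11−6) + (-17/4)·(6−0) + (-4)·(0−11)) = ½·(0 − 51/2 + 44) = 37/4, so the E-coordinate is 1/4.
[DEG] = ½·(0·(8−11) + 7·(11−0) + (-17/4)·(0−8)) = ½·(0 + 77 + 34) = 111/2, so the F-coordinate is 3/2.

(-3/4, 1/4, 3/2)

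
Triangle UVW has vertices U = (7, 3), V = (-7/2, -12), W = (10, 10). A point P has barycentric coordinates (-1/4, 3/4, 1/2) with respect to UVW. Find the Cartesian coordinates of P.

(5/8, -19/4)

P = (-1/4)·U + (3/4)·V + (1/2)·W.
x-coordinate: (-1/4)·7 + (3/4)·(-7/2) + (1/2)·10 = 5/8.
y-coordinate: (-1/4)·3 + (3/4)·(-12) + (1/2)·10 = -19/4.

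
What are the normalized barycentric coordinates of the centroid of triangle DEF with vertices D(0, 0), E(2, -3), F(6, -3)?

The centroid is the average of the vertices, so each weight is 1/3.

(1/3, 1/3, 1/3)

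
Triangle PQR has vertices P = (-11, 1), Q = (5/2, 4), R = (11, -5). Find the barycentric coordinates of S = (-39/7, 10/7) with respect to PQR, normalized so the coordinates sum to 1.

(9/14, 2/7, 1/14)

Signed area of the reference triangle: [PQR] = ½·((-11)·(4−(-5)) + (5/2)·(-5−1) + 11·(1−4)) = ½·(-99 − 15 − 33) = -147/2.
[SQR] = ½·((-39/7)·(4−(-5)) + (5/2)·(-5−(10/7)) + 11·(10/7−4)) = ½·(-351/7 − 225/14 − 198/7) = -189/4, so the P-coordinate is (-189/4)/(-147/2) = 9/14.
[PSR] = ½·((-11)·(10/7−(-5)) + (-39/7)·(-5−1) + 11·(1−(10/7))) = ½·(-495/7 + 234/7 − 33/7) = -21, so the Q-coordinate is 2/7.
[PQS] = ½·((-11)·(4−(10/7)) + (5/2)·(10/7−1) + (-39/7)·(1−4)) = ½·(-198/7 + 15/14 + 117/7) = -21/4, so the R-coordinate is 1/14.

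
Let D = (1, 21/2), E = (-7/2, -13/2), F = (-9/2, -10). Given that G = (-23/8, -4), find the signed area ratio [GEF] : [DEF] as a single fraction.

[DEF] = ½·(1·(-13/2−(-10)) + (-7/2)·(-10−(21/2)) + (-9/2)·(21/2−(-13/2))) = ½·(7/2 + 287/4 − 153/2) = -5/8.
[GEF] = ½·((-23/8)·(-13/2−(-10)) + (-7/2)·(-10−(-4)) + (-9/2)·(-4−(-13/2))) = ½·(-161/16 + 21 − 45/4) = -5/32, so the ratio is (-5/32)/(-5/8) = 1/4.

1/4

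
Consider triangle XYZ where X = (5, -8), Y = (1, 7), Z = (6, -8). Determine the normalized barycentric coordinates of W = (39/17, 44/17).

(3/17, 12/17, 2/17)

Signed area of the reference triangle: [XYZ] = ½·(5·(7−(-8)) + 1·(-8−(-8)) + 6·(-8−7)) = ½·(75 + 0 − 90) = -15/2.
[WYZ] = ½·((39/17)·(7−(-8)) + 1·(-8−(44/17)) + 6·(44/17−7)) = ½·(585/17 − 180/17 − 450/17) = -45/34, so the X-coordinate is (-45/34)/(-15/2) = 3/17.
[XWZ] = ½·(5·(44/17−(-8)) + (39/17)·(-8−(-8)) + 6·(-8−(44/17))) = ½·(900/17 + 0 − 1080/17) = -90/17, so the Y-coordinate is 12/17.
[XYW] = ½·(5·(7−(44/17)) + 1·(44/17−(-8)) + (39/17)·(-8−7)) = ½·(375/17 + 180/17 − 585/17) = -15/17, so the Z-coordinate is 2/17.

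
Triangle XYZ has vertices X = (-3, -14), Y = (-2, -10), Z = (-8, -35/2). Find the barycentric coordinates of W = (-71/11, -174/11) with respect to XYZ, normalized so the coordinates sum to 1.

Signed area of the reference triangle: [XYZ] = ½·((-3)·(-10−(-35/2)) + (-2)·(-35/2−(-14)) + (-8)·(-14−(-10))) = ½·(-45/2 + 7 + 32) = 33/4.
[WYZ] = ½·((-71/11)·(-10−(-35/2)) + (-2)·(-35/2−(-174/11)) + (-8)·(-174/11−(-10))) = ½·(-1065/22 + 37/11 + 512/11) = 3/4, so the X-coordinate is (3/4)/(33/4) = 1/11.
[XWZ] = ½·((-3)·(-174/11−(-35/2)) + (-71/11)·(-35/2−(-14)) + (-8)·(-14−(-174/11))) = ½·(-111/22 + 497/22 − 160/11) = 3/2, so the Y-coordinate is 2/11.
[XYW] = ½·((-3)·(-10−(-174/11)) + (-2)·(-174/11−(-14)) + (-71/11)·(-14−(-10))) = ½·(-192/11 + 40/11 + 284/11) = 6, so the Z-coordinate is 8/11.

(1/11, 2/11, 8/11)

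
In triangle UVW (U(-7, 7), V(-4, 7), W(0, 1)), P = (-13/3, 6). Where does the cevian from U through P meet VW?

Barycentric coordinates of P with respect to UVW: (1/3, 1/2, 1/6).
On side VW the U-coordinate is zero; dropping P's U-weight 1/3 and renormalizing the remaining 1/2 : 1/6 gives weights 3/4, 1/4 on V, W.
Q = (3/4)·(-4, 7) + (1/4)·(0, 1) = (-3, 11/2).

(-3, 11/2)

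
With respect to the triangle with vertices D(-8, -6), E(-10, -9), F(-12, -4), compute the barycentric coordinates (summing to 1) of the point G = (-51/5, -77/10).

Signed area of the reference triangle: [DEF] = ½·((-8)·(-9−(-4)) + (-10)·(-4−(-6)) + (-12)·(-6−(-9))) = ½·(40 − 20 − 36) = -8.
[GEF] = ½·((-51/5)·(-9−(-4)) + (-10)·(-4−(-77/10)) + (-12)·(-77/10−(-9))) = ½·(51 − 37 − 78/5) = -4/5, so the D-coordinate is (-4/5)/(-8) = 1/10.
[DGF] = ½·((-8)·(-77/10−(-4)) + (-51/5)·(-4−(-6)) + (-12)·(-6−(-77/10))) = ½·(148/5 − 102/5 − 102/5) = -28/5, so the E-coordinate is 7/10.
[DEG] = ½·((-8)·(-9−(-77/10)) + (-10)·(-77/10−(-6)) + (-51/5)·(-6−(-9))) = ½·(52/5 + 17 − 153/5) = -8/5, so the F-coordinate is 1/5.

(1/10, 7/10, 1/5)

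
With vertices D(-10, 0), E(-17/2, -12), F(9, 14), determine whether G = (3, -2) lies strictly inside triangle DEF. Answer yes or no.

Barycentric coordinates of G: (-124/249, 220/249, 51/83).
The three coordinates are negative, positive, positive; a point is interior exactly when all three are positive.

no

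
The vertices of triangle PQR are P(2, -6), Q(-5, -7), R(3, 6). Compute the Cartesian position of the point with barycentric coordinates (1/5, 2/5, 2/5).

(-2/5, -8/5)

S = (1/5)·P + (2/5)·Q + (2/5)·R.
x-coordinate: (1/5)·2 + (2/5)·(-5) + (2/5)·3 = -2/5.
y-coordinate: (1/5)·(-6) + (2/5)·(-7) + (2/5)·6 = -8/5.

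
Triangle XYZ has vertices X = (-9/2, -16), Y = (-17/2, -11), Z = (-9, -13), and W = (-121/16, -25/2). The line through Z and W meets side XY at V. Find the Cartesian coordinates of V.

Barycentric coordinates of W with respect to XYZ: (1/4, 5/8, 1/8).
On side XY the Z-coordinate is zero; dropping W's Z-weight 1/8 and renormalizing the remaining 1/4 : 5/8 gives weights 2/7, 5/7 on X, Y.
V = (2/7)·(-9/2, -16) + (5/7)·(-17/2, -11) = (-103/14, -87/7).

(-103/14, -87/7)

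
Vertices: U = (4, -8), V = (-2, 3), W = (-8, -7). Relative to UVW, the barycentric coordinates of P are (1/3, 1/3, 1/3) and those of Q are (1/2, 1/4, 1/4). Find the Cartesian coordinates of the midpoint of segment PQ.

Barycentric coordinates of the midpoint are the average: (5/12, 7/24, 7/24).
Converting: (5/12)·U + (7/24)·V + (7/24)·W = (-5/4, -9/2).

(-5/4, -9/2)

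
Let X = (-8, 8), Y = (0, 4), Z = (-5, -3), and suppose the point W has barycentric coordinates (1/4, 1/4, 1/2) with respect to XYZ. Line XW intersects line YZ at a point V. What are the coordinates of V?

Line XW meets YZ where the X-coordinate vanishes; zeroing W's X-weight and renormalizing leaves Y, Z-weights 1/4 : 1/2 → (1/3, 2/3).
So V = (1/3)·Y + (2/3)·Z = (-10/3, -2/3).

(-10/3, -2/3)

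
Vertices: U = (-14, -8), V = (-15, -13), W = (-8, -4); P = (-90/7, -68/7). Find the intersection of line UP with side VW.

(-38/3, -10)

Barycentric coordinates of P with respect to UVW: (1/7, 4/7, 2/7).
On side VW the U-coordinate is zero; dropping P's U-weight 1/7 and renormalizing the remaining 4/7 : 2/7 gives weights 2/3, 1/3 on V, W.
Q = (2/3)·(-15, -13) + (1/3)·(-8, -4) = (-38/3, -10).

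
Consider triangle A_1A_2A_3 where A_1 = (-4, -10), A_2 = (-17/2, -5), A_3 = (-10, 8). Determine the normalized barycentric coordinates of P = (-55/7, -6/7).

Signed area of the reference triangle: [A_1A_2A_3] = ½·((-4)·(-5−8) + (-17/2)·(8−(-10)) + (-10)·(-10−(-5))) = ½·(52 − 153 + 50) = -51/2.
[PA_2A_3] = ½·((-55/7)·(-5−8) + (-17/2)·(8−(-6/7)) + (-10)·(-6/7−(-5))) = ½·(715/7 − 527/7 − 290/7) = -51/7, so the A_1-coordinate is (-51/7)/(-51/2) = 2/7.
[A_1PA_3] = ½·((-4)·(-6/7−8) + (-55/7)·(8−(-10)) + (-10)·(-10−(-6/7))) = ½·(248/7 − 990/7 + 640/7) = -51/7, so the A_2-coordinate is 2/7.
[A_1A_2P] = ½·((-4)·(-5−(-6/7)) + (-17/2)·(-6/7−(-10)) + (-55/7)·(-10−(-5))) = ½·(116/7 − 544/7 + 275/7) = -153/14, so the A_3-coordinate is 3/7.

(2/7, 2/7, 3/7)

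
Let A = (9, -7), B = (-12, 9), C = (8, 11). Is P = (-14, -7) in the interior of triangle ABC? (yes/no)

Barycentric coordinates of P: (158/181, 207/181, -184/181).
The three coordinates are positive, positive, negative; a point is interior exactly when all three are positive.

no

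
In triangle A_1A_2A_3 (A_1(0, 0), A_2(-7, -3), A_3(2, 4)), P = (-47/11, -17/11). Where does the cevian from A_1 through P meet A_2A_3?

(-47/8, -17/8)

Barycentric coordinates of P with respect to A_1A_2A_3: (3/11, 7/11, 1/11).
On side A_2A_3 the A_1-coordinate is zero; dropping P's A_1-weight 3/11 and renormalizing the remaining 7/11 : 1/11 gives weights 7/8, 1/8 on A_2, A_3.
Q = (7/8)·(-7, -3) + (1/8)·(2, 4) = (-47/8, -17/8).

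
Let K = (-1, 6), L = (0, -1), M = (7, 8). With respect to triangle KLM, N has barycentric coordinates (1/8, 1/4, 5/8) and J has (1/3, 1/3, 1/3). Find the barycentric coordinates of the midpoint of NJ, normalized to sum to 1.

Since both coordinate triples sum to 1, the midpoint's barycentrics are the componentwise average.
(1/8+1/3)/2 = 11/48; similarly 7/24 and 23/48.

(11/48, 7/24, 23/48)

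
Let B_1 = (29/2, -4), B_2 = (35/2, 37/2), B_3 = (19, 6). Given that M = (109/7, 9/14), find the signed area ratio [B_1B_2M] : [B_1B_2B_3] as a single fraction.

[B_1B_2B_3] = ½·((29/2)·(37/2−6) + (35/2)·(6−(-4)) + 19·(-4−(37/2))) = ½·(725/4 + 175 − 855/2) = -285/8.
[B_1B_2M] = ½·((29/2)·(37/2−(9/14)) + (35/2)·(9/14−(-4)) + (109/7)·(-4−(37/2))) = ½·(3625/14 + 325/4 − 4905/14) = -285/56, so the ratio is (-285/56)/(-285/8) = 1/7.

1/7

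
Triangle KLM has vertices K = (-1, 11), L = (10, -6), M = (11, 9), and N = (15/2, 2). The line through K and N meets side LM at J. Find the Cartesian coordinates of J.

Barycentric coordinates of N with respect to KLM: (1/4, 1/2, 1/4).
On side LM the K-coordinate is zero; dropping N's K-weight 1/4 and renormalizing the remaining 1/2 : 1/4 gives weights 2/3, 1/3 on L, M.
J = (2/3)·(10, -6) + (1/3)·(11, 9) = (31/3, -1).

(31/3, -1)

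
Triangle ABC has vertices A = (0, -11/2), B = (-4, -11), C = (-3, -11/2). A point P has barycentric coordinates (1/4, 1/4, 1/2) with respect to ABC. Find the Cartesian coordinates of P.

(-5/2, -55/8)

P = (1/4)·A + (1/4)·B + (1/2)·C.
x-coordinate: (1/4)·0 + (1/4)·(-4) + (1/2)·(-3) = -5/2.
y-coordinate: (1/4)·(-11/2) + (1/4)·(-11) + (1/2)·(-11/2) = -55/8.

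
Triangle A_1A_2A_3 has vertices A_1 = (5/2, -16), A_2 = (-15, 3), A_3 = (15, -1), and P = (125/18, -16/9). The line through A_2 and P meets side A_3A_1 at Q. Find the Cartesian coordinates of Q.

(185/14, -22/7)

Barycentric coordinates of P with respect to A_1A_2A_3: (1/9, 2/9, 2/3).
On side A_3A_1 the A_2-coordinate is zero; dropping P's A_2-weight 2/9 and renormalizing the remaining 2/3 : 1/9 gives weights 6/7, 1/7 on A_3, A_1.
Q = (6/7)·(15, -1) + (1/7)·(5/2, -16) = (185/14, -22/7).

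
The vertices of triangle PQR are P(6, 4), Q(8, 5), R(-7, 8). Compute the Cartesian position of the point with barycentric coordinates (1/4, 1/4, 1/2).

(0, 25/4)

S = (1/4)·P + (1/4)·Q + (1/2)·R.
x-coordinate: (1/4)·6 + (1/4)·8 + (1/2)·(-7) = 0.
y-coordinate: (1/4)·4 + (1/4)·5 + (1/2)·8 = 25/4.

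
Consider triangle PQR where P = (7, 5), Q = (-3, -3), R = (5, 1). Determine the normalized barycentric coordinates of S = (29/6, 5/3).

(1/4, 1/12, 2/3)

Signed area of the reference triangle: [PQR] = ½·(7·(-3−1) + (-3)·(1−5) + 5·(5−(-3))) = ½·(-28 + 12 + 40) = 12.
[SQR] = ½·((29/6)·(-3−1) + (-3)·(1−(5/3)) + 5·(5/3−(-3))) = ½·(-58/3 + 2 + 70/3) = 3, so the P-coordinate is 3/12 = 1/4.
[PSR] = ½·(7·(5/3−1) + (29/6)·(1−5) + 5·(5−(5/3))) = ½·(14/3 − 58/3 + 50/3) = 1, so the Q-coordinate is 1/12.
[PQS] = ½·(7·(-3−(5/3)) + (-3)·(5/3−5) + (29/6)·(5−(-3))) = ½·(-98/3 + 10 + 116/3) = 8, so the R-coordinate is 2/3.
Check: 1/4 + 1/12 + 2/3 = 1.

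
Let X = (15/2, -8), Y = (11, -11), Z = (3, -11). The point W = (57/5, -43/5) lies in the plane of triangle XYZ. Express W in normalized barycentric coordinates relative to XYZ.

Signed area of the reference triangle: [XYZ] = ½·((15/2)·(-11−(-11)) + 11·(-11−(-8)) + 3·(-8−(-11))) = ½·(0 − 33 + 9) = -12.
[WYZ] = ½·((57/5)·(-11−(-11)) + 11·(-11−(-43/5)) + 3·(-43/5−(-11))) = ½·(0 − 132/5 + 36/5) = -48/5, so the X-coordinate is (-48/5)/(-12) = 4/5.
[XWZ] = ½·((15/2)·(-43/5−(-11)) + (57/5)·(-11−(-8)) + 3·(-8−(-43/5))) = ½·(18 − 171/5 + 9/5) = -36/5, so the Y-coordinate is 3/5.
[XYW] = ½·((15/2)·(-11−(-43/5)) + 11·(-43/5−(-8)) + (57/5)·(-8−(-11))) = ½·(-18 − 33/5 + 171/5) = 24/5, so the Z-coordinate is -2/5.
Check: 4/5 + 3/5 − 2/5 = 1.

(4/5, 3/5, -2/5)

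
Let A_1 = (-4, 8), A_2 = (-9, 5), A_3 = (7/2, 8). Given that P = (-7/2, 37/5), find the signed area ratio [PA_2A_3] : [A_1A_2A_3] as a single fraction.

[A_1A_2A_3] = ½·((-4)·(5−8) + (-9)·(8−8) + (7/2)·(8−5)) = ½·(12 + 0 + 21/2) = 45/4.
[PA_2A_3] = ½·((-7/2)·(5−8) + (-9)·(8−(37/5)) + (7/2)·(37/5−5)) = ½·(21/2 − 27/5 + 42/5) = 27/4, so the ratio is (27/4)/(45/4) = 3/5.

3/5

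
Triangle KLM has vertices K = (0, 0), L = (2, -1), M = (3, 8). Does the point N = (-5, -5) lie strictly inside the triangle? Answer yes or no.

no

Barycentric coordinates of N: (59/19, -25/19, -15/19).
The three coordinates are positive, negative, negative; a point is interior exactly when all three are positive.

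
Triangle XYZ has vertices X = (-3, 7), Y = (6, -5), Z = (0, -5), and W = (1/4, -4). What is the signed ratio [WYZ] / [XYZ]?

1/12

[XYZ] = ½·((-3)·(-5−(-5)) + 6·(-5−7) + 0·(7−(-5))) = ½·(0 − 72 + 0) = -36.
[WYZ] = ½·((1/4)·(-5−(-5)) + 6·(-5−(-4)) + 0·(-4−(-5))) = ½·(0 − 6 + 0) = -3, so the ratio is (-3)/(-36) = 1/12.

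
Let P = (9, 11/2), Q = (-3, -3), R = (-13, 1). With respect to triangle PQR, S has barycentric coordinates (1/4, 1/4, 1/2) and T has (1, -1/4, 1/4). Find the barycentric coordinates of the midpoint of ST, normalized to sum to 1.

Since both coordinate triples sum to 1, the midpoint's barycentrics are the componentwise average.
(1/4+1)/2 = 5/8; similarly 0 and 3/8.

(5/8, 0, 3/8)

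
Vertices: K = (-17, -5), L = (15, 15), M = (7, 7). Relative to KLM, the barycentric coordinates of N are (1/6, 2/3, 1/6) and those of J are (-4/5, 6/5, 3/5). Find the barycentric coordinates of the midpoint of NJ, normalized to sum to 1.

Since both coordinate triples sum to 1, the midpoint's barycentrics are the componentwise average.
(1/6+-4/5)/2 = -19/60; similarly 14/15 and 23/60.

(-19/60, 14/15, 23/60)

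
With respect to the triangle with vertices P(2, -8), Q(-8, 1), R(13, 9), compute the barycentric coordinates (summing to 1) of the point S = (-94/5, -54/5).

Signed area of the reference triangle: [PQR] = ½·(2·(1−9) + (-8)·(9−(-8)) + 13·(-8−1)) = ½·(-16 − 136 − 117) = -269/2.
[SQR] = ½·((-94/5)·(1−9) + (-8)·(9−(-54/5)) + 13·(-54/5−1)) = ½·(752/5 − 792/5 − 767/5) = -807/10, so the P-coordinate is (-807/10)/(-269/2) = 3/5.
[PSR] = ½·(2·(-54/5−9) + (-94/5)·(9−(-8)) + 13·(-8−(-54/5))) = ½·(-198/5 − 1598/5 + 182/5) = -807/5, so the Q-coordinate is 6/5.
[PQS] = ½·(2·(1−(-54/5)) + (-8)·(-54/5−(-8)) + (-94/5)·(-8−1)) = ½·(118/5 + 112/5 + 846/5) = 538/5, so the R-coordinate is -4/5.

(3/5, 6/5, -4/5)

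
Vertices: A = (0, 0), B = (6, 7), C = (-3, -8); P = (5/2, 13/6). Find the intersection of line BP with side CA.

(-1, -8/3)

Barycentric coordinates of P with respect to ABC: (1/3, 1/2, 1/6).
On side CA the B-coordinate is zero; dropping P's B-weight 1/2 and renormalizing the remaining 1/6 : 1/3 gives weights 1/3, 2/3 on C, A.
Q = (1/3)·(-3, -8) + (2/3)·(0, 0) = (-1, -8/3).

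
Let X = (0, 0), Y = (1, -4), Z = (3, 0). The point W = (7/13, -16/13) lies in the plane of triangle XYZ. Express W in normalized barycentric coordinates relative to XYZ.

(8/13, 4/13, 1/13)

Signed area of the reference triangle: [XYZ] = ½·(0·(-4−0) + 1·(0−0) + 3·(0−(-4))) = ½·(0 + 0 + 12) = 6.
[WYZ] = ½·((7/13)·(-4−0) + 1·(0−(-16/13)) + 3·(-16/13−(-4))) = ½·(-28/13 + 16/13 + 108/13) = 48/13, so the X-coordinate is (48/13)/6 = 8/13.
[XWZ] = ½·(0·(-16/13−0) + (7/13)·(0−0) + 3·(0−(-16/13))) = ½·(0 + 0 + 48/13) = 24/13, so the Y-coordinate is 4/13.
[XYW] = ½·(0·(-4−(-16/13)) + 1·(-16/13−0) + (7/13)·(0−(-4))) = ½·(0 − 16/13 + 28/13) = 6/13, so the Z-coordinate is 1/13.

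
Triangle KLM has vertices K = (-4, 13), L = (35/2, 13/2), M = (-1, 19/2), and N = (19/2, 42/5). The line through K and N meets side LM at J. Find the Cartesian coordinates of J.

(103/8, 29/4)

Barycentric coordinates of N with respect to KLM: (1/5, 3/5, 1/5).
On side LM the K-coordinate is zero; dropping N's K-weight 1/5 and renormalizing the remaining 3/5 : 1/5 gives weights 3/4, 1/4 on L, M.
J = (3/4)·(35/2, 13/2) + (1/4)·(-1, 19/2) = (103/8, 29/4).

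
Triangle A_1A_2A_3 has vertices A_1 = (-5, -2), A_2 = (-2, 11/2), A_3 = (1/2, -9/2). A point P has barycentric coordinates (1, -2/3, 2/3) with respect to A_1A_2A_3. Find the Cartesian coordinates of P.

(-10/3, -26/3)

P = 1·A_1 + (-2/3)·A_2 + (2/3)·A_3.
x-coordinate: 1·(-5) + (-2/3)·(-2) + (2/3)·(1/2) = -10/3.
y-coordinate: 1·(-2) + (-2/3)·(11/2) + (2/3)·(-9/2) = -26/3.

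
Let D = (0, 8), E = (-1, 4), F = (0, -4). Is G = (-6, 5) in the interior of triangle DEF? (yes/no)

no

Barycentric coordinates of G: (-13/4, 6, -7/4).
The three coordinates are negative, positive, negative; a point is interior exactly when all three are positive.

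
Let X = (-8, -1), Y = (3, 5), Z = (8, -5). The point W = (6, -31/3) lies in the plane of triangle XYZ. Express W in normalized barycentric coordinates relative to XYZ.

Signed area of the reference triangle: [XYZ] = ½·((-8)·(5−(-5)) + 3·(-5−(-1)) + 8·(-1−5)) = ½·(-80 − 12 − 48) = -70.
[WYZ] = ½·(6·(5−(-5)) + 3·(-5−(-31/3)) + 8·(-31/3−5)) = ½·(60 + 16 − 368/3) = -70/3, so the X-coordinate is (-70/3)/(-70) = 1/3.
[XWZ] = ½·((-8)·(-31/3−(-5)) + 6·(-5−(-1)) + 8·(-1−(-31/3))) = ½·(128/3 − 24 + 224/3) = 140/3, so the Y-coordinate is -2/3.
[XYW] = ½·((-8)·(5−(-31/3)) + 3·(-31/3−(-1)) + 6·(-1−5)) = ½·(-368/3 − 28 − 36) = -280/3, so the Z-coordinate is 4/3.

(1/3, -2/3, 4/3)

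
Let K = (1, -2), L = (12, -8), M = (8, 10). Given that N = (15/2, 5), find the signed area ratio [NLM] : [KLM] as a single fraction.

[KLM] = ½·(1·(-8−10) + 12·(10−(-2)) + 8·(-2−(-8))) = ½·(-18 + 144 + 48) = 87.
[NLM] = ½·((15/2)·(-8−10) + 12·(10−5) + 8·(5−(-8))) = ½·(-135 + 60 + 104) = 29/2, so the ratio is (29/2)/87 = 1/6.

1/6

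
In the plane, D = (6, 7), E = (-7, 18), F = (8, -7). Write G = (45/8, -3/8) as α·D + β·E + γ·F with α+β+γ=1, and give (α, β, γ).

(1/4, 1/8, 5/8)

Signed area of the reference triangle: [DEF] = ½·(6·(18−(-7)) + (-7)·(-7−7) + 8·(7−18)) = ½·(150 + 98 − 88) = 80.
[GEF] = ½·((45/8)·(18−(-7)) + (-7)·(-7−(-3/8)) + 8·(-3/8−18)) = ½·(1125/8 + 371/8 − 147) = 20, so the D-coordinate is 20/80 = 1/4.
[DGF] = ½·(6·(-3/8−(-7)) + (45/8)·(-7−7) + 8·(7−(-3/8))) = ½·(159/4 − 315/4 + 59) = 10, so the E-coordinate is 1/8.
[DEG] = ½·(6·(18−(-3/8)) + (-7)·(-3/8−7) + (45/8)·(7−18)) = ½·(441/4 + 413/8 − 495/8) = 50, so the F-coordinate is 5/8.
Check: 1/4 + 1/8 + 5/8 = 1.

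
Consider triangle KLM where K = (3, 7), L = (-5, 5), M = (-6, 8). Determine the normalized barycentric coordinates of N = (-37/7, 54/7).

Signed area of the reference triangle: [KLM] = ½·(3·(5−8) + (-5)·(8−7) + (-6)·(7−5)) = ½·(-9 − 5 − 12) = -13.
[NLM] = ½·((-37/7)·(5−8) + (-5)·(8−(54/7)) + (-6)·(54/7−5)) = ½·(111/7 − 10/7 − 114/7) = -13/14, so the K-coordinate is (-13/14)/(-13) = 1/14.
[KNM] = ½·(3·(54/7−8) + (-37/7)·(8−7) + (-6)·(7−(54/7))) = ½·(-6/7 − 37/7 + 30/7) = -13/14, so the L-coordinate is 1/14.
[KLN] = ½·(3·(5−(54/7)) + (-5)·(54/7−7) + (-37/7)·(7−5)) = ½·(-57/7 − 25/7 − 74/7) = -78/7, so the M-coordinate is 6/7.

(1/14, 1/14, 6/7)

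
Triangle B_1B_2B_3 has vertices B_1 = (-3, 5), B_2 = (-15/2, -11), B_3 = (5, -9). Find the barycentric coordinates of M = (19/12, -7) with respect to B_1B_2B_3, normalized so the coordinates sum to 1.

Signed area of the reference triangle: [B_1B_2B_3] = ½·((-3)·(-11−(-9)) + (-15/2)·(-9−5) + 5·(5−(-11))) = ½·(6 + 105 + 80) = 191/2.
[MB_2B_3] = ½·((19/12)·(-11−(-9)) + (-15/2)·(-9−(-7)) + 5·(-7−(-11))) = ½·(-19/6 + 15 + 20) = 191/12, so the B_1-coordinate is (191/12)/(191/2) = 1/6.
[B_1MB_3] = ½·((-3)·(-7−(-9)) + (19/12)·(-9−5) + 5·(5−(-7))) = ½·(-6 − 133/6 + 60) = 191/12, so the B_2-coordinate is 1/6.
[B_1B_2M] = ½·((-3)·(-11−(-7)) + (-15/2)·(-7−5) + (19/12)·(5−(-11))) = ½·(12 + 90 + 76/3) = 191/3, so the B_3-coordinate is 2/3.
Check: 1/6 + 1/6 + 2/3 = 1.

(1/6, 1/6, 2/3)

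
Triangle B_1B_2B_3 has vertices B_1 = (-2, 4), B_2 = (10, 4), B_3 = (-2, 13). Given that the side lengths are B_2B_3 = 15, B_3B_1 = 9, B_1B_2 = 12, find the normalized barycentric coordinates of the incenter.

(5/12, 1/4, 1/3)

The incenter has barycentric coordinates proportional to the opposite side lengths: (15 : 9 : 12).
Normalizing by 15+9+12 = 36 gives (5/12, 1/4, 1/3).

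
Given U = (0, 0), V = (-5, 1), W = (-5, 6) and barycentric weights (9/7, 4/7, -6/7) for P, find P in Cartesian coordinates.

P = (9/7)·U + (4/7)·V + (-6/7)·W.
x-coordinate: (9/7)·0 + (4/7)·(-5) + (-6/7)·(-5) = 10/7.
y-coordinate: (9/7)·0 + (4/7)·1 + (-6/7)·6 = -32/7.

(10/7, -32/7)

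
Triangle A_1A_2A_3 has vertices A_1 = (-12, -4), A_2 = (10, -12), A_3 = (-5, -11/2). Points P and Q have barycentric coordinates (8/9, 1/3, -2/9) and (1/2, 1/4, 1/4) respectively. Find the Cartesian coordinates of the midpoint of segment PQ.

Barycentric coordinates of the midpoint are the average: (25/36, 7/24, 1/72).
Converting: (25/36)·A_1 + (7/24)·A_2 + (1/72)·A_3 = (-395/72, -305/48).

(-395/72, -305/48)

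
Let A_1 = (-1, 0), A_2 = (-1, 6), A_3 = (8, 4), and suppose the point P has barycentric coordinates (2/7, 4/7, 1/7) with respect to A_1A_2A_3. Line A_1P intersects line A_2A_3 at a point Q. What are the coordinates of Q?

(4/5, 28/5)

Line A_1P meets A_2A_3 where the A_1-coordinate vanishes; zeroing P's A_1-weight and renormalizing leaves A_2, A_3-weights 4/7 : 1/7 → (4/5, 1/5).
So Q = (4/5)·A_2 + (1/5)·A_3 = (4/5, 28/5).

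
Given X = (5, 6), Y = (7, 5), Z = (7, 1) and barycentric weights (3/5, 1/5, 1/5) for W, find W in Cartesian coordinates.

W = (3/5)·X + (1/5)·Y + (1/5)·Z.
x-coordinate: (3/5)·5 + (1/5)·7 + (1/5)·7 = 29/5.
y-coordinate: (3/5)·6 + (1/5)·5 + (1/5)·1 = 24/5.

(29/5, 24/5)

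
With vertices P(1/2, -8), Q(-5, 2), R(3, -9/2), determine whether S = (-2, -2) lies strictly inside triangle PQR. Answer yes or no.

Barycentric coordinates of S: (50/177, 95/177, 32/177).
The three coordinates are positive, positive, positive; a point is interior exactly when all three are positive.

yes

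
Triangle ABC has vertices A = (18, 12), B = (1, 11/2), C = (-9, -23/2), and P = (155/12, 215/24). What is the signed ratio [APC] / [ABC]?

1/6

[ABC] = ½·(18·(11/2−(-23/2)) + 1·(-23/2−12) + (-9)·(12−(11/2))) = ½·(306 − 47/2 − 117/2) = 112.
[APC] = ½·(18·(215/24−(-23/2)) + (155/12)·(-23/2−12) + (-9)·(12−(215/24))) = ½·(1473/4 − 7285/24 − 219/8) = 56/3, so the ratio is (56/3)/112 = 1/6.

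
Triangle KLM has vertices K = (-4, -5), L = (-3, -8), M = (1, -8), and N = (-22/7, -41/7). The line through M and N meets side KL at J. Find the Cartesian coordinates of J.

(-23/6, -11/2)

Barycentric coordinates of N with respect to KLM: (5/7, 1/7, 1/7).
On side KL the M-coordinate is zero; dropping N's M-weight 1/7 and renormalizing the remaining 5/7 : 1/7 gives weights 5/6, 1/6 on K, L.
J = (5/6)·(-4, -5) + (1/6)·(-3, -8) = (-23/6, -11/2).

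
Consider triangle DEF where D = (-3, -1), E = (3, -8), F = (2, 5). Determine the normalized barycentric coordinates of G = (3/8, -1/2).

Signed area of the reference triangle: [DEF] = ½·((-3)·(-8−5) + 3·(5−(-1)) + 2·(-1−(-8))) = ½·(39 + 18 + 14) = 71/2.
[GEF] = ½·((3/8)·(-8−5) + 3·(5−(-1/2)) + 2·(-1/2−(-8))) = ½·(-39/8 + 33/2 + 15) = 213/16, so the D-coordinate is (213/16)/(71/2) = 3/8.
[DGF] = ½·((-3)·(-1/2−5) + (3/8)·(5−(-1)) + 2·(-1−(-1/2))) = ½·(33/2 + 9/4 − 1) = 71/8, so the E-coordinate is 1/4.
[DEG] = ½·((-3)·(-8−(-1/2)) + 3·(-1/2−(-1)) + (3/8)·(-1−(-8))) = ½·(45/2 + 3/2 + 21/8) = 213/16, so the F-coordinate is 3/8.
Check: 3/8 + 1/4 + 3/8 = 1.

(3/8, 1/4, 3/8)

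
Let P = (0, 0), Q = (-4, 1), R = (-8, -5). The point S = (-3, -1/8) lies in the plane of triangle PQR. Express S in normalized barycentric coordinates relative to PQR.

(3/8, 1/2, 1/8)

Signed area of the reference triangle: [PQR] = ½·(0·(1−(-5)) + (-4)·(-5−0) + (-8)·(0−1)) = ½·(0 + 20 + 8) = 14.
[SQR] = ½·((-3)·(1−(-5)) + (-4)·(-5−(-1/8)) + (-8)·(-1/8−1)) = ½·(-18 + 39/2 + 9) = 21/4, so the P-coordinate is (21/4)/14 = 3/8.
[PSR] = ½·(0·(-1/8−(-5)) + (-3)·(-5−0) + (-8)·(0−(-1/8))) = ½·(0 + 15 − 1) = 7, so the Q-coordinate is 1/2.
[PQS] = ½·(0·(1−(-1/8)) + (-4)·(-1/8−0) + (-3)·(0−1)) = ½·(0 + 1/2 + 3) = 7/4, so the R-coordinate is 1/8.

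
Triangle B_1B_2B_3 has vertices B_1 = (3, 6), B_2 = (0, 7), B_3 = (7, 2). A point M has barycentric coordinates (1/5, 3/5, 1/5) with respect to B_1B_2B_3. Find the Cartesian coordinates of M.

M = (1/5)·B_1 + (3/5)·B_2 + (1/5)·B_3.
x-coordinate: (1/5)·3 + (3/5)·0 + (1/5)·7 = 2.
y-coordinate: (1/5)·6 + (3/5)·7 + (1/5)·2 = 29/5.

(2, 29/5)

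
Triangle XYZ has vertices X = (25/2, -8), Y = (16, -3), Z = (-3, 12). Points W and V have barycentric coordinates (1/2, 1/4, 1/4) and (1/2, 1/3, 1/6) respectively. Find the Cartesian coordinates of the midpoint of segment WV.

(247/24, -19/8)

Barycentric coordinates of the midpoint are the average: (1/2, 7/24, 5/24).
Converting: (1/2)·X + (7/24)·Y + (5/24)·Z = (247/24, -19/8).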